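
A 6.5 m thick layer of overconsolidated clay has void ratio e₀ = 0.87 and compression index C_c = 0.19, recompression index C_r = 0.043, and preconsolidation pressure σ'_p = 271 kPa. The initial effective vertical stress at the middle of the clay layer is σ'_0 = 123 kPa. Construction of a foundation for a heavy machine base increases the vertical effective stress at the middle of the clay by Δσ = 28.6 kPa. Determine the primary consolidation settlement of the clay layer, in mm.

Final effective stress: σ'_f = 123 + 28.6 = 151.6 kPa.
σ'_f = 151.6 ≤ σ'_p = 271 kPa, so the clay remains overconsolidated and only the recompression index applies:
S_c = C_r·H/(1+e₀)·log₁₀(σ'_f/σ'_0) = 0.043×6.5/1.87×log₁₀(151.6/123)
    = 0.14946 × 0.090794 = 0.01357 m

S_c ≈ 13.6 mm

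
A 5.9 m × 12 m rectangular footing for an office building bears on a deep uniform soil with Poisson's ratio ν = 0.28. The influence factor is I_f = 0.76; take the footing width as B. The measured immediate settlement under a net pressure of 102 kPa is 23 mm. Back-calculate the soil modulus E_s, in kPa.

E_s ≈ 18300 kPa

S_e = q·B·(1−ν²)/E_s · I_f  ⇒  E_s = q·B·(1−ν²)·I_f / S_e.
E_s = 102 × 5.9 × 0.9216 × 0.76 / 0.023 = 18330 kPa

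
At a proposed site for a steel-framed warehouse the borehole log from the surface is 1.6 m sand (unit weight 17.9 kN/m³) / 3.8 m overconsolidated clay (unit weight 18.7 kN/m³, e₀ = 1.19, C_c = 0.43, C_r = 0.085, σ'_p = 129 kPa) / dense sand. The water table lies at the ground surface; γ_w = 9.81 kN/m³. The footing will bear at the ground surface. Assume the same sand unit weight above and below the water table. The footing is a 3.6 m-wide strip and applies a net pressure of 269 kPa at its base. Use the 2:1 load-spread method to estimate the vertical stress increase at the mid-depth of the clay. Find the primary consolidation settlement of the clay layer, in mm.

S_c ≈ 176 mm

Mid-depth of clay below the ground surface: z = 1.6 + 3.8/2 = 3.5 m.
Total vertical stress at mid-clay: σ_v = 17.9×1.6 + 18.7×1.9 = 64.17 kPa.
Pore pressure: u = 9.81×(3.5 − 0) = 34.335 kPa.
Initial effective stress: σ'_0 = σ_v − u = 64.17 − 34.335 = 29.835 kPa.
Stress increase at mid-clay by the 2:1 spreading method:
Δσ = qB/(B+z) = 269×3.6/(3.6+3.5) = 136.39 kPa
Final effective stress: σ'_f = 29.835 + 136.39 = 166.22 kPa.
σ'_f = 166.22 > σ'_p = 129 kPa, so the stress path crosses the preconsolidation pressure — recompression up to σ'_p, then virgin compression beyond:
S_c = H/(1+e₀)·[C_r·log₁₀(σ'_p/σ'_0) + C_c·log₁₀(σ'_f/σ'_p)]
    = 3.8/2.19 × [0.085×log₁₀(129/29.835) + 0.43×log₁₀(166.22/129)]
    = 1.7352 × [0.054048 + 0.04734] = 0.1759 m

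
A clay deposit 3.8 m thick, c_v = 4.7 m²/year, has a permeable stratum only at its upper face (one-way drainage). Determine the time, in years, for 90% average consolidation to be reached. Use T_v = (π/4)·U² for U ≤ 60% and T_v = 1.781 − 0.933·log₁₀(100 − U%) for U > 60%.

Drainage path length: H_d = H = 3.8 m (single drainage).
U > 60%: T_v = 1.781 − 0.933·log₁₀(100 − 90) = 0.848.
t = T_v·H_d²/c_v = 0.848×3.8²/4.7 = 2.605 years.

t ≈ 2.61 years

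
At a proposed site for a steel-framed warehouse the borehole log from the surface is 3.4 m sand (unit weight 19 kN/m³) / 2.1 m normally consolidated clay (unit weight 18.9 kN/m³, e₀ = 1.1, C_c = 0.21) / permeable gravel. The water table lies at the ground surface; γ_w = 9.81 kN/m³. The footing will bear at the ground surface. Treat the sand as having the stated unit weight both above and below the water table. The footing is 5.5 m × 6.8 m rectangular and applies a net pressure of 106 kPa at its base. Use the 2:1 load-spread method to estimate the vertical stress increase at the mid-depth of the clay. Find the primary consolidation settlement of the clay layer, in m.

Mid-depth of clay below the ground surface: z = 3.4 + 2.1/2 = 4.45 m.
Total vertical stress at mid-clay: σ_v = 19×3.4 + 18.9×1.05 = 84.445 kPa.
Pore pressure: u = 9.81×(4.45 − 0) = 43.655 kPa.
Initial effective stress: σ'_0 = σ_v − u = 84.445 − 43.655 = 40.79 kPa.
Stress increase at mid-clay by the 2:1 spreading method:
Δσ = qBL/((B+z)(L+z)) = 106×5.5×6.8/((5.5+4.45)(6.8+4.45)) = 35.416 kPa
Final effective stress: σ'_f = σ'_0 + Δσ = 40.79 + 35.416 = 76.206 kPa.
Normally consolidated clay, so the full stress increment lies on the virgin compression line:
S_c = C_c·H/(1+e₀)·log₁₀(σ'_f/σ'_0) = 0.21×2.1/(1+1.1)×log₁₀(76.206/40.79)
    = 0.21 × 0.27144 = 0.057 m

S_c ≈ 0.057 m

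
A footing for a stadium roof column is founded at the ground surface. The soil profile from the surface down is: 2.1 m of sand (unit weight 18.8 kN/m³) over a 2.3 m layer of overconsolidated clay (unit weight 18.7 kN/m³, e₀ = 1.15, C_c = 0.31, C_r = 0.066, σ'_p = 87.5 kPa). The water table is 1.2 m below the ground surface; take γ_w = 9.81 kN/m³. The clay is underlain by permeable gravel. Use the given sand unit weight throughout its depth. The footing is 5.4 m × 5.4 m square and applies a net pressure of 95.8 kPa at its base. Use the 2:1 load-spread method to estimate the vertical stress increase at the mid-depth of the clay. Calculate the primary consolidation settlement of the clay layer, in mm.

S_c ≈ 19.9 mm

Mid-depth of clay below the ground surface: z = 2.1 + 2.3/2 = 3.25 m.
Total vertical stress at mid-clay: σ_v = 18.8×2.1 + 18.7×1.15 = 60.985 kPa.
Pore pressure: u = 9.81×(3.25 − 1.2) = 20.11 kPa.
Initial effective stress: σ'_0 = σ_v − u = 60.985 − 20.11 = 40.875 kPa.
Stress increase at mid-clay by the 2:1 spreading method:
Δσ = qBL/((B+z)(L+z)) = 95.8×5.4×5.4/((5.4+3.25)(5.4+3.25)) = 37.335 kPa
Final effective stress: σ'_f = 40.875 + 37.335 = 78.21 kPa.
σ'_f = 78.21 ≤ σ'_p = 87.5 kPa, so the clay remains overconsolidated and only the recompression index applies:
S_c = C_r·H/(1+e₀)·log₁₀(σ'_f/σ'_0) = 0.066×2.3/2.15×log₁₀(78.21/40.875)
    = 0.070607 × 0.2818 = 0.0199 m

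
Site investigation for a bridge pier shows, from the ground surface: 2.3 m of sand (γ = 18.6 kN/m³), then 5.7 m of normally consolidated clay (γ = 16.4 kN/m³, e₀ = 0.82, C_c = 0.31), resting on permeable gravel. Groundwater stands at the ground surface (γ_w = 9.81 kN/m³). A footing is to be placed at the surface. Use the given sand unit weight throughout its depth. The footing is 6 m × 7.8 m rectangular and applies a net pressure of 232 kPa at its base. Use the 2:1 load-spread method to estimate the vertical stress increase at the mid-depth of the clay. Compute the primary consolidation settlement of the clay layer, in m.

Mid-depth of clay below the ground surface: z = 2.3 + 5.7/2 = 5.15 m.
Total vertical stress at mid-clay: σ_v = 18.6×2.3 + 16.4×2.85 = 89.52 kPa.
Pore pressure: u = 9.81×(5.15 − 0) = 50.522 kPa.
Initial effective stress: σ'_0 = σ_v − u = 89.52 − 50.522 = 38.998 kPa.
Stress increase at mid-clay by the 2:1 spreading method:
Δσ = qBL/((B+z)(L+z)) = 232×6×7.8/((6+5.15)(7.8+5.15)) = 75.195 kPa
Final effective stress: σ'_f = σ'_0 + Δσ = 38.998 + 75.195 = 114.19 kPa.
Normally consolidated clay, so the full stress increment lies on the virgin compression line:
S_c = C_c·H/(1+e₀)·log₁₀(σ'_f/σ'_0) = 0.31×5.7/(1+0.82)×log₁₀(114.19/38.998)
    = 0.97088 × 0.46659 = 0.453 m

S_c ≈ 0.453 m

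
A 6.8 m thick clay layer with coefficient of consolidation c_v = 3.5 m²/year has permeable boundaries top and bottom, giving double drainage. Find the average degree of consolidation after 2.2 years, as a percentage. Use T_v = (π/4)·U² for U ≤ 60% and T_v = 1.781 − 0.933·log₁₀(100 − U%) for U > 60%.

Drainage path length: H_d = H/2 = 3.4 m (double drainage).
T_v = c_v·t/H_d² = 3.5×2.2/3.4² = 0.66609.
T_v = 0.66609 corresponds to the U > 60% branch:
U = 1 − 10^((1.781 − T_v)/0.933)/100 = 0.8433

U ≈ 84.3 %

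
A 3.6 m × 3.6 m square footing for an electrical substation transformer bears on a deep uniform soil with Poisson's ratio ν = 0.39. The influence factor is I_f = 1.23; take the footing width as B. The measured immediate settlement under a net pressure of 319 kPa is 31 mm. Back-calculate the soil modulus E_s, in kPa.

E_s ≈ 38600 kPa

S_e = q·B·(1−ν²)/E_s · I_f  ⇒  E_s = q·B·(1−ν²)·I_f / S_e.
E_s = 319 × 3.6 × 0.8479 × 1.23 / 0.031 = 38640 kPa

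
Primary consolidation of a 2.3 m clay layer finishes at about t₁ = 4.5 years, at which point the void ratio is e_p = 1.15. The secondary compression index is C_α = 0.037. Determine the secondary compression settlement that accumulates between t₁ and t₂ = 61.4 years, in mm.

Secondary compression: S_s = C_α·H/(1+e_p)·log₁₀(t₂/t₁)
S_s = 0.037×2.3/(1+1.15)×log₁₀(61.4/4.5)
    = 0.03958 × 1.135 = 0.04492 m

S_s ≈ 44.9 mm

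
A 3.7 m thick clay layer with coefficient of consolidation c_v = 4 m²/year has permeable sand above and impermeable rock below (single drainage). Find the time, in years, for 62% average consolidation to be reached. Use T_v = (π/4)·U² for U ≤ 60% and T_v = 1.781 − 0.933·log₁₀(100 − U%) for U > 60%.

t ≈ 1.05 years

Drainage path length: H_d = H = 3.7 m (single drainage).
U > 60%: T_v = 1.781 − 0.933·log₁₀(100 − 62) = 0.30706.
t = T_v·H_d²/c_v = 0.30706×3.7²/4 = 1.051 years.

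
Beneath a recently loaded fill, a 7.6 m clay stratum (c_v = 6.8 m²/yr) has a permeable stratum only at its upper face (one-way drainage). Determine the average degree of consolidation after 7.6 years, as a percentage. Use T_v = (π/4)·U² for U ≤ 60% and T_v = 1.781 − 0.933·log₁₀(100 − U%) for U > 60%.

U ≈ 91.1 %

Drainage path length: H_d = H = 7.6 m (single drainage).
T_v = c_v·t/H_d² = 6.8×7.6/7.6² = 0.89474.
T_v = 0.89474 corresponds to the U > 60% branch:
U = 1 − 10^((1.781 − T_v)/0.933)/100 = 0.9109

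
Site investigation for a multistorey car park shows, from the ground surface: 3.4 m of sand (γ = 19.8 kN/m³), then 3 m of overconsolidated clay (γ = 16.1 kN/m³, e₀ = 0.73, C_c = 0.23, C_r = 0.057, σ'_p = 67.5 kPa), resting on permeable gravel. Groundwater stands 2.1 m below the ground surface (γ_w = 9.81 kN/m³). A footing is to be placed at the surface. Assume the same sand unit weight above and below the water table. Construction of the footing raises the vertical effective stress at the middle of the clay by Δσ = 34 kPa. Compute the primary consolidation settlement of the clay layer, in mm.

Mid-depth of clay below the ground surface: z = 3.4 + 3/2 = 4.9 m.
Total vertical stress at mid-clay: σ_v = 19.8×3.4 + 16.1×1.5 = 91.47 kPa.
Pore pressure: u = 9.81×(4.9 − 2.1) = 27.468 kPa.
Initial effective stress: σ'_0 = σ_v − u = 91.47 − 27.468 = 64.002 kPa.
Final effective stress: σ'_f = 64.002 + 34 = 98.002 kPa.
σ'_f = 98.002 > σ'_p = 67.5 kPa, so the stress path crosses the preconsolidation pressure — recompression up to σ'_p, then virgin compression beyond:
S_c = H/(1+e₀)·[C_r·log₁₀(σ'_p/σ'_0) + C_c·log₁₀(σ'_f/σ'_p)]
    = 3/1.73 × [0.057×log₁₀(67.5/64.002) + 0.23×log₁₀(98.002/67.5)]
    = 1.7341 × [0.0013173 + 0.037244] = 0.06687 m

S_c ≈ 66.9 mm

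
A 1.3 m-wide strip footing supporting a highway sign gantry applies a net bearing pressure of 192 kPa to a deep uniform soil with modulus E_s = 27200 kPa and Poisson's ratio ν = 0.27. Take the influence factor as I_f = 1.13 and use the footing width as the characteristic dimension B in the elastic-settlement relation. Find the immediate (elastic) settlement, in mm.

S_e ≈ 9.61 mm

Immediate (elastic) settlement: S_e = q·B·(1−ν²)/E_s · I_f.
S_e = 192 × 1.3 × (1 − 0.27²) / 27200 × 1.13
    = 192 × 1.3 × 0.9271 / 27200 × 1.13
    = 0.009613 m = 9.613 mm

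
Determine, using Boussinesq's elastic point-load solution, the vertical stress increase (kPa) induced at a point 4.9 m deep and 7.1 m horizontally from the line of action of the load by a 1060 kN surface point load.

Δσ_z ≈ 1.25 kPa

Boussinesq vertical stress below a point load on an elastic half-space:
Δσ_z = 3P/(2πz²) · [1 + (r/z)²]^(−5/2)
r/z = 7.1/4.9 = 1.449; [1+(r/z)²]^(−5/2) = 0.059123.
Δσ_z = 3×1060/(2π×4.9²) × 0.059123 = 21.079 × 0.059123 = 1.246 kPa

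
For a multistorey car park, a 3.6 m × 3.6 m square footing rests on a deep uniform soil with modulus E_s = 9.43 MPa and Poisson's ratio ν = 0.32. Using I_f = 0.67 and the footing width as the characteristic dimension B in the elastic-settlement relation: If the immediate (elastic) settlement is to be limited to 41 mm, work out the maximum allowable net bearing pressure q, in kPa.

E_s = 9.43 MPa = 9430 kPa.
S_e = q·B·(1−ν²)/E_s · I_f  ⇒  q = S_e·E_s / (B·(1−ν²)·I_f).
q = 0.041 × 9430 / (3.6 × 0.8976 × 0.67) = 178.6 kPa

q ≈ 179 kPa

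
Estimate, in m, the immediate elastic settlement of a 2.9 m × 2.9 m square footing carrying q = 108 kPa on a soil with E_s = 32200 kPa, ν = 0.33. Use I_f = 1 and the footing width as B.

Immediate (elastic) settlement: S_e = q·B·(1−ν²)/E_s · I_f.
S_e = 108 × 2.9 × (1 − 0.33²) / 32200 × 1
    = 108 × 2.9 × 0.8911 / 32200 × 1
    = 0.008667 m

S_e ≈ 0.00867 m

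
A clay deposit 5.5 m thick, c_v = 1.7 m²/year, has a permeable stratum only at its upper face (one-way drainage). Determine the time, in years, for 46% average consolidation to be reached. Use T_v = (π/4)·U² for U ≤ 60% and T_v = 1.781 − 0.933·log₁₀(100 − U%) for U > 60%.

Drainage path length: H_d = H = 5.5 m (single drainage).
U ≤ 60%: T_v = (π/4)·U² = (π/4)×0.46² = 0.16619.
t = T_v·H_d²/c_v = 0.16619×5.5²/1.7 = 2.957 years.

t ≈ 2.96 years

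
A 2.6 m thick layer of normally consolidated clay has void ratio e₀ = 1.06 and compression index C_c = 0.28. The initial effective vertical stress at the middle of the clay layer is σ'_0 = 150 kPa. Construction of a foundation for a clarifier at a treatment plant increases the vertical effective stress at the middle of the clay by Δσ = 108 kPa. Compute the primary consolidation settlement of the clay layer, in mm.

S_c ≈ 83.2 mm

Final effective stress: σ'_f = σ'_0 + Δσ = 150 + 108 = 258 kPa.
Normally consolidated clay, so the full stress increment lies on the virgin compression line:
S_c = C_c·H/(1+e₀)·log₁₀(σ'_f/σ'_0) = 0.28×2.6/(1+1.06)×log₁₀(258/150)
    = 0.3534 × 0.23553 = 0.08324 m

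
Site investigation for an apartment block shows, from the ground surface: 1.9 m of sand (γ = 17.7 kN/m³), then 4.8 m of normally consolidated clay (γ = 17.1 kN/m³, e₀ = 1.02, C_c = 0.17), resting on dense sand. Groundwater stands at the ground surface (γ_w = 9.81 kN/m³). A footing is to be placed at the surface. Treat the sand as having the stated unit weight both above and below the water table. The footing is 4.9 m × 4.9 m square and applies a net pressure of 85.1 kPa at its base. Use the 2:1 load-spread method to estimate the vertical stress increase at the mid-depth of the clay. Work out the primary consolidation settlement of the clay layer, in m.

Mid-depth of clay below the ground surface: z = 1.9 + 4.8/2 = 4.3 m.
Total vertical stress at mid-clay: σ_v = 17.7×1.9 + 17.1×2.4 = 74.67 kPa.
Pore pressure: u = 9.81×(4.3 − 0) = 42.183 kPa.
Initial effective stress: σ'_0 = σ_v − u = 74.67 − 42.183 = 32.487 kPa.
Stress increase at mid-clay by the 2:1 spreading method:
Δσ = qBL/((B+z)(L+z)) = 85.1×4.9×4.9/((4.9+4.3)(4.9+4.3)) = 24.14 kPa
Final effective stress: σ'_f = σ'_0 + Δσ = 32.487 + 24.14 = 56.627 kPa.
Normally consolidated clay, so the full stress increment lies on the virgin compression line:
S_c = C_c·H/(1+e₀)·log₁₀(σ'_f/σ'_0) = 0.17×4.8/(1+1.02)×log₁₀(56.627/32.487)
    = 0.40396 × 0.24131 = 0.09748 m

S_c ≈ 0.0975 m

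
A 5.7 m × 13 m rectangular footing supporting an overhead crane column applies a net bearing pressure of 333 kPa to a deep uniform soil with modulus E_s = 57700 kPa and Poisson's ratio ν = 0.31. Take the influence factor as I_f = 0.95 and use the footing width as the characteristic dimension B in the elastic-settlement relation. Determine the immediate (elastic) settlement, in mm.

S_e ≈ 28.2 mm

Immediate (elastic) settlement: S_e = q·B·(1−ν²)/E_s · I_f.
S_e = 333 × 5.7 × (1 − 0.31²) / 57700 × 0.95
    = 333 × 5.7 × 0.9039 / 57700 × 0.95
    = 0.02825 m = 28.25 mm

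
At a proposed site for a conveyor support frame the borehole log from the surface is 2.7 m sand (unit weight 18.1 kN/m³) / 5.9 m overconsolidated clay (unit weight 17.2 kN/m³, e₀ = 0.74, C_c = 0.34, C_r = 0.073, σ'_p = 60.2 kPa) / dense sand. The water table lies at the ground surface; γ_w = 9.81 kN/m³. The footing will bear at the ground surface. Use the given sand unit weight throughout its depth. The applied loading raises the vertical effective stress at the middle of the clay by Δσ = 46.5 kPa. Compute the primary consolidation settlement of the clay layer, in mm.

Mid-depth of clay below the ground surface: z = 2.7 + 5.9/2 = 5.65 m.
Total vertical stress at mid-clay: σ_v = 18.1×2.7 + 17.2×2.95 = 99.61 kPa.
Pore pressure: u = 9.81×(5.65 − 0) = 55.427 kPa.
Initial effective stress: σ'_0 = σ_v − u = 99.61 − 55.427 = 44.183 kPa.
Final effective stress: σ'_f = 44.183 + 46.5 = 90.683 kPa.
σ'_f = 90.683 > σ'_p = 60.2 kPa, so the stress path crosses the preconsolidation pressure — recompression up to σ'_p, then virgin compression beyond:
S_c = H/(1+e₀)·[C_r·log₁₀(σ'_p/σ'_0) + C_c·log₁₀(σ'_f/σ'_p)]
    = 5.9/1.74 × [0.073×log₁₀(60.2/44.183) + 0.34×log₁₀(90.683/60.2)]
    = 3.3908 × [0.0098069 + 0.060496] = 0.2384 m

S_c ≈ 238 mm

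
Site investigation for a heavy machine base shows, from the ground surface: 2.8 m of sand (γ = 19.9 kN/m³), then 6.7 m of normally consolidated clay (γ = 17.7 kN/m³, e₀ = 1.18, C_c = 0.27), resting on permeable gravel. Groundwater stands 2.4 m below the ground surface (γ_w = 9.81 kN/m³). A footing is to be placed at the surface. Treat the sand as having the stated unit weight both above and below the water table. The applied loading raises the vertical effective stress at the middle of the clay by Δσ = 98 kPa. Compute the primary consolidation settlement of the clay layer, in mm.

S_c ≈ 293 mm

Mid-depth of clay below the ground surface: z = 2.8 + 6.7/2 = 6.15 m.
Total vertical stress at mid-clay: σ_v = 19.9×2.8 + 17.7×3.35 = 115.01 kPa.
Pore pressure: u = 9.81×(6.15 − 2.4) = 36.788 kPa.
Initial effective stress: σ'_0 = σ_v − u = 115.01 − 36.788 = 78.222 kPa.
Final effective stress: σ'_f = σ'_0 + Δσ = 78.222 + 98 = 176.22 kPa.
Normally consolidated clay, so the full stress increment lies on the virgin compression line:
S_c = C_c·H/(1+e₀)·log₁₀(σ'_f/σ'_0) = 0.27×6.7/(1+1.18)×log₁₀(176.22/78.222)
    = 0.82982 × 0.35273 = 0.2927 m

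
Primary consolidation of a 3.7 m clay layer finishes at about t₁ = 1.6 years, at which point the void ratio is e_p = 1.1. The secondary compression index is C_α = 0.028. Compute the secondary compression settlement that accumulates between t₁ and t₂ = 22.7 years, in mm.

Secondary compression: S_s = C_α·H/(1+e_p)·log₁₀(t₂/t₁)
S_s = 0.028×3.7/(1+1.1)×log₁₀(22.7/1.6)
    = 0.04933 × 1.152 = 0.05683 m

S_s ≈ 56.8 mm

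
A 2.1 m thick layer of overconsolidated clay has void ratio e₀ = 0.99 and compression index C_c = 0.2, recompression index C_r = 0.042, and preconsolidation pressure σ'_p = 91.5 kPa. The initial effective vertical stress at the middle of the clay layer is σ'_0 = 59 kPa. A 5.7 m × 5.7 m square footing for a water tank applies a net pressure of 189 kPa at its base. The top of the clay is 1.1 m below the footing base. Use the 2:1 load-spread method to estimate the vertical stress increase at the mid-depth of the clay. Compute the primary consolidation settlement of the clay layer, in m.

S_c ≈ 0.0589 m

Mid-depth of clay below the footing base: z = 1.1 + 2.1/2 = 2.15 m.
Stress increase at mid-clay by the 2:1 spreading method:
Δσ = qBL/((B+z)(L+z)) = 189×5.7×5.7/((5.7+2.15)(5.7+2.15)) = 99.649 kPa
Final effective stress: σ'_f = 59 + 99.649 = 158.65 kPa.
σ'_f = 158.65 > σ'_p = 91.5 kPa, so the stress path crosses the preconsolidation pressure — recompression up to σ'_p, then virgin compression beyond:
S_c = H/(1+e₀)·[C_r·log₁₀(σ'_p/σ'_0) + C_c·log₁₀(σ'_f/σ'_p)]
    = 2.1/1.99 × [0.042×log₁₀(91.5/59) + 0.2×log₁₀(158.65/91.5)]
    = 1.0553 × [0.0080039 + 0.047804] = 0.05889 m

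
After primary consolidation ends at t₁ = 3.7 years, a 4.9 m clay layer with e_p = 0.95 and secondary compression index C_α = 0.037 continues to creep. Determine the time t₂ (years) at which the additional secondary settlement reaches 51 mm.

S_s = C_α·H/(1+e_p)·log₁₀(t₂/t₁) ⇒ log₁₀(t₂/t₁) = S_s·(1+e_p)/(C_α·H).
log₁₀(t₂/t₁) = 0.051 × (1+0.95) / (0.037×4.9) = 0.5485
t₂ = t₁ × 10^0.5485 = 3.7 × 3.536 = 13.08 years

t₂ ≈ 13.1 years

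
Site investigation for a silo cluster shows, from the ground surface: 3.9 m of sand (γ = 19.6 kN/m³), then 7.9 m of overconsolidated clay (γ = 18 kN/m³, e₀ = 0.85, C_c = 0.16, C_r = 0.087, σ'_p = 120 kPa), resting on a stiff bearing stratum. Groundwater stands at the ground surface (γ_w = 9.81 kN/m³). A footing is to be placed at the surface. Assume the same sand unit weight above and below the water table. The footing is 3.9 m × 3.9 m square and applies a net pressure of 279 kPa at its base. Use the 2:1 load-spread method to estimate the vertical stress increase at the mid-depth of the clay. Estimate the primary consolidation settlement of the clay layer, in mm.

Mid-depth of clay below the ground surface: z = 3.9 + 7.9/2 = 7.85 m.
Total vertical stress at mid-clay: σ_v = 19.6×3.9 + 18×3.95 = 147.54 kPa.
Pore pressure: u = 9.81×(7.85 − 0) = 77.008 kPa.
Initial effective stress: σ'_0 = σ_v − u = 147.54 − 77.008 = 70.532 kPa.
Stress increase at mid-clay by the 2:1 spreading method:
Δσ = qBL/((B+z)(L+z)) = 279×3.9×3.9/((3.9+7.85)(3.9+7.85)) = 30.737 kPa
Final effective stress: σ'_f = 70.532 + 30.737 = 101.27 kPa.
σ'_f = 101.27 ≤ σ'_p = 120 kPa, so the clay remains overconsolidated and only the recompression index applies:
S_c = C_r·H/(1+e₀)·log₁₀(σ'_f/σ'_0) = 0.087×7.9/1.85×log₁₀(101.27/70.532)
    = 0.37152 × 0.15709 = 0.05836 m

S_c ≈ 58.4 mm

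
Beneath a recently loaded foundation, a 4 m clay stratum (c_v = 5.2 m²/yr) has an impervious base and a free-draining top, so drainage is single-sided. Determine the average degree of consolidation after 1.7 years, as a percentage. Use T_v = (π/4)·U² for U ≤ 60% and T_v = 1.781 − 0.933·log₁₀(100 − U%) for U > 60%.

U ≈ 79.3 %

Drainage path length: H_d = H = 4 m (single drainage).
T_v = c_v·t/H_d² = 5.2×1.7/4² = 0.5525.
T_v = 0.5525 corresponds to the U > 60% branch:
U = 1 − 10^((1.781 − T_v)/0.933)/100 = 0.7926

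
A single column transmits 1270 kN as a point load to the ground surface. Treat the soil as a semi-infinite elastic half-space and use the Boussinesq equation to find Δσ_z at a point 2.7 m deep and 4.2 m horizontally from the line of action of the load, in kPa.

Boussinesq vertical stress below a point load on an elastic half-space:
Δσ_z = 3P/(2πz²) · [1 + (r/z)²]^(−5/2)
r/z = 4.2/2.7 = 1.5556; [1+(r/z)²]^(−5/2) = 0.046239.
Δσ_z = 3×1270/(2π×2.7²) × 0.046239 = 83.18 × 0.046239 = 3.846 kPa

Δσ_z ≈ 3.85 kPa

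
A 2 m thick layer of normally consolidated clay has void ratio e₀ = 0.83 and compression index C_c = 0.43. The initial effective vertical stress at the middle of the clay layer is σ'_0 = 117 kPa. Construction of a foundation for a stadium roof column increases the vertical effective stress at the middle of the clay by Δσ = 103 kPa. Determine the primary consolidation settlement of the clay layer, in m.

Final effective stress: σ'_f = σ'_0 + Δσ = 117 + 103 = 220 kPa.
Normally consolidated clay, so the full stress increment lies on the virgin compression line:
S_c = C_c·H/(1+e₀)·log₁₀(σ'_f/σ'_0) = 0.43×2/(1+0.83)×log₁₀(220/117)
    = 0.46995 × 0.27424 = 0.1289 m

S_c ≈ 0.129 m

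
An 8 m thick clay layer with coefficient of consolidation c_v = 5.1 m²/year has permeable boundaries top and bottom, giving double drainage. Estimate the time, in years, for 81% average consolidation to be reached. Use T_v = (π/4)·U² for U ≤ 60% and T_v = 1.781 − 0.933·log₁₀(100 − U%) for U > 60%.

Drainage path length: H_d = H/2 = 4 m (double drainage).
U > 60%: T_v = 1.781 − 0.933·log₁₀(100 − 81) = 0.58792.
t = T_v·H_d²/c_v = 0.58792×4²/5.1 = 1.844 years.

t ≈ 1.84 years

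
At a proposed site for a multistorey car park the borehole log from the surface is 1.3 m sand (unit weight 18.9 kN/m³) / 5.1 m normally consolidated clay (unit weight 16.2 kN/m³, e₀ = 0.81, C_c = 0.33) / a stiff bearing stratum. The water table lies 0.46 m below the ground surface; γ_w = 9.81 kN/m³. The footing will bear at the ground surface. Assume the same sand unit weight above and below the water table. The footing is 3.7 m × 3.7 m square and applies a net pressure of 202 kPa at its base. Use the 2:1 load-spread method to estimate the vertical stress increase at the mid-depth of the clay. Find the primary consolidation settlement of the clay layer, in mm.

Mid-depth of clay below the ground surface: z = 1.3 + 5.1/2 = 3.85 m.
Total vertical stress at mid-clay: σ_v = 18.9×1.3 + 16.2×2.55 = 65.88 kPa.
Pore pressure: u = 9.81×(3.85 − 0.46) = 33.256 kPa.
Initial effective stress: σ'_0 = σ_v − u = 65.88 − 33.256 = 32.624 kPa.
Stress increase at mid-clay by the 2:1 spreading method:
Δσ = qBL/((B+z)(L+z)) = 202×3.7×3.7/((3.7+3.85)(3.7+3.85)) = 48.513 kPa
Final effective stress: σ'_f = σ'_0 + Δσ = 32.624 + 48.513 = 81.137 kPa.
Normally consolidated clay, so the full stress increment lies on the virgin compression line:
S_c = C_c·H/(1+e₀)·log₁₀(σ'_f/σ'_0) = 0.33×5.1/(1+0.81)×log₁₀(81.137/32.624)
    = 0.92983 × 0.39568 = 0.3679 m

S_c ≈ 368 mm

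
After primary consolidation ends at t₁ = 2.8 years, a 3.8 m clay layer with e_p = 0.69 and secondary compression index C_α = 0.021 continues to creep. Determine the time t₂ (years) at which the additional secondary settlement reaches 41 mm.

t₂ ≈ 20.7 years

S_s = C_α·H/(1+e_p)·log₁₀(t₂/t₁) ⇒ log₁₀(t₂/t₁) = S_s·(1+e_p)/(C_α·H).
log₁₀(t₂/t₁) = 0.041 × (1+0.69) / (0.021×3.8) = 0.8683
t₂ = t₁ × 10^0.8683 = 2.8 × 7.384 = 20.68 years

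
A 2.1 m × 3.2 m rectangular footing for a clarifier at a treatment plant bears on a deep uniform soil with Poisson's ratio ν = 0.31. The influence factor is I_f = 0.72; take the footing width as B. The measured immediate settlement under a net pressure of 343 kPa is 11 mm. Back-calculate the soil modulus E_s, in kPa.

E_s ≈ 42600 kPa

S_e = q·B·(1−ν²)/E_s · I_f  ⇒  E_s = q·B·(1−ν²)·I_f / S_e.
E_s = 343 × 2.1 × 0.9039 × 0.72 / 0.011 = 42620 kPa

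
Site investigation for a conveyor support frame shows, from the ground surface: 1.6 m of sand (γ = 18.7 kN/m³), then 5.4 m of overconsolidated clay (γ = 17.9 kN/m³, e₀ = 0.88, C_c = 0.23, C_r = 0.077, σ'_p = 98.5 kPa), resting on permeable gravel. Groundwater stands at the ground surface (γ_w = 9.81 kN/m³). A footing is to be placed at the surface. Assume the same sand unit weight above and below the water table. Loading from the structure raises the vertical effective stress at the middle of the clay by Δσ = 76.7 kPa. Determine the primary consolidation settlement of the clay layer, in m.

S_c ≈ 0.135 m

Mid-depth of clay below the ground surface: z = 1.6 + 5.4/2 = 4.3 m.
Total vertical stress at mid-clay: σ_v = 18.7×1.6 + 17.9×2.7 = 78.25 kPa.
Pore pressure: u = 9.81×(4.3 − 0) = 42.183 kPa.
Initial effective stress: σ'_0 = σ_v − u = 78.25 − 42.183 = 36.067 kPa.
Final effective stress: σ'_f = 36.067 + 76.7 = 112.77 kPa.
σ'_f = 112.77 > σ'_p = 98.5 kPa, so the stress path crosses the preconsolidation pressure — recompression up to σ'_p, then virgin compression beyond:
S_c = H/(1+e₀)·[C_r·log₁₀(σ'_p/σ'_0) + C_c·log₁₀(σ'_f/σ'_p)]
    = 5.4/1.88 × [0.077×log₁₀(98.5/36.067) + 0.23×log₁₀(112.77/98.5)]
    = 2.8723 × [0.033597 + 0.013514] = 0.1353 m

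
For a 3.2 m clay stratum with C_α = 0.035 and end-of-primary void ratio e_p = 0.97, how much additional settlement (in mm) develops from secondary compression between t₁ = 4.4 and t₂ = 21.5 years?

S_s ≈ 39.2 mm

Secondary compression: S_s = C_α·H/(1+e_p)·log₁₀(t₂/t₁)
S_s = 0.035×3.2/(1+0.97)×log₁₀(21.5/4.4)
    = 0.05685 × 0.689 = 0.03917 m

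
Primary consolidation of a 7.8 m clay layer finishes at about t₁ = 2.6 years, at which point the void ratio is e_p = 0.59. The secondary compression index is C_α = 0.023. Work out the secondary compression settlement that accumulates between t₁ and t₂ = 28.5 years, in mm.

S_s ≈ 117 mm

Secondary compression: S_s = C_α·H/(1+e_p)·log₁₀(t₂/t₁)
S_s = 0.023×7.8/(1+0.59)×log₁₀(28.5/2.6)
    = 0.1128 × 1.04 = 0.1173 m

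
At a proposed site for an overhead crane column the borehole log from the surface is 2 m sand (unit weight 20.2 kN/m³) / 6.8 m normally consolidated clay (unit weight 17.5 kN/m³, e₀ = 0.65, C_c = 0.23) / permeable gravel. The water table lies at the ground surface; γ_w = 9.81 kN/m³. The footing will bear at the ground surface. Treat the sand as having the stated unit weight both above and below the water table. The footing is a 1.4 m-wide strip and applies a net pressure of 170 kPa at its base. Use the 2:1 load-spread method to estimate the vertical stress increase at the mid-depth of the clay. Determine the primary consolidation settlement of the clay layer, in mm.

S_c ≈ 229 mm

Mid-depth of clay below the ground surface: z = 2 + 6.8/2 = 5.4 m.
Total vertical stress at mid-clay: σ_v = 20.2×2 + 17.5×3.4 = 99.9 kPa.
Pore pressure: u = 9.81×(5.4 − 0) = 52.974 kPa.
Initial effective stress: σ'_0 = σ_v − u = 99.9 − 52.974 = 46.926 kPa.
Stress increase at mid-clay by the 2:1 spreading method:
Δσ = qB/(B+z) = 170×1.4/(1.4+5.4) = 35 kPa
Final effective stress: σ'_f = σ'_0 + Δσ = 46.926 + 35 = 81.926 kPa.
Normally consolidated clay, so the full stress increment lies on the virgin compression line:
S_c = C_c·H/(1+e₀)·log₁₀(σ'_f/σ'_0) = 0.23×6.8/(1+0.65)×log₁₀(81.926/46.926)
    = 0.94788 × 0.24201 = 0.2294 m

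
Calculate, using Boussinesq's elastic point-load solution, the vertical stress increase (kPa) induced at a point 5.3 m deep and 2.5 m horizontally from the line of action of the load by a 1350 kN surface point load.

Δσ_z ≈ 13.9 kPa

Boussinesq vertical stress below a point load on an elastic half-space:
Δσ_z = 3P/(2πz²) · [1 + (r/z)²]^(−5/2)
r/z = 2.5/5.3 = 0.4717; [1+(r/z)²]^(−5/2) = 0.60517.
Δσ_z = 3×1350/(2π×5.3²) × 0.60517 = 22.947 × 0.60517 = 13.89 kPa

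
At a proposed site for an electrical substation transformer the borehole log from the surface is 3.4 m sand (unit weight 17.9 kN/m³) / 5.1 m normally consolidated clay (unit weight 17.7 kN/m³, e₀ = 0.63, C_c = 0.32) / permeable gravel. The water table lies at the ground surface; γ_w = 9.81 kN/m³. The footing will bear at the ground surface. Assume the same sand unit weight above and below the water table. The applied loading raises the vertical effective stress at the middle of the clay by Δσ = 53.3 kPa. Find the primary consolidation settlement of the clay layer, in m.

Mid-depth of clay below the ground surface: z = 3.4 + 5.1/2 = 5.95 m.
Total vertical stress at mid-clay: σ_v = 17.9×3.4 + 17.7×2.55 = 105.99 kPa.
Pore pressure: u = 9.81×(5.95 − 0) = 58.37 kPa.
Initial effective stress: σ'_0 = σ_v − u = 105.99 − 58.37 = 47.62 kPa.
Final effective stress: σ'_f = σ'_0 + Δσ = 47.62 + 53.3 = 100.92 kPa.
Normally consolidated clay, so the full stress increment lies on the virgin compression line:
S_c = C_c·H/(1+e₀)·log₁₀(σ'_f/σ'_0) = 0.32×5.1/(1+0.63)×log₁₀(100.92/47.62)
    = 1.0012 × 0.32619 = 0.3266 m

S_c ≈ 0.327 m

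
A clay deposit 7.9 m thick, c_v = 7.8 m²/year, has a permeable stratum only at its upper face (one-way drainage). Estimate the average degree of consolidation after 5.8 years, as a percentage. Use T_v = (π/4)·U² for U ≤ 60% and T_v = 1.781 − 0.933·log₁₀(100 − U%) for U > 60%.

Drainage path length: H_d = H = 7.9 m (single drainage).
T_v = c_v·t/H_d² = 7.8×5.8/7.9² = 0.72488.
T_v = 0.72488 corresponds to the U > 60% branch:
U = 1 − 10^((1.781 − T_v)/0.933)/100 = 0.8645

U ≈ 86.4 %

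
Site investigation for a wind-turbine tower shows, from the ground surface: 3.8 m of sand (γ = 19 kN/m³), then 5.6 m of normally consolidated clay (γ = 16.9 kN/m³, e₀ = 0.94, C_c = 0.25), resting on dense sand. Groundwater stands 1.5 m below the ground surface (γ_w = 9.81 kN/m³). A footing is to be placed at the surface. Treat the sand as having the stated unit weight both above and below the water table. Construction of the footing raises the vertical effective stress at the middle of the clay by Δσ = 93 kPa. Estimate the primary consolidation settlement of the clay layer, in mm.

Mid-depth of clay below the ground surface: z = 3.8 + 5.6/2 = 6.6 m.
Total vertical stress at mid-clay: σ_v = 19×3.8 + 16.9×2.8 = 119.52 kPa.
Pore pressure: u = 9.81×(6.6 − 1.5) = 50.031 kPa.
Initial effective stress: σ'_0 = σ_v − u = 119.52 − 50.031 = 69.489 kPa.
Final effective stress: σ'_f = σ'_0 + Δσ = 69.489 + 93 = 162.49 kPa.
Normally consolidated clay, so the full stress increment lies on the virgin compression line:
S_c = C_c·H/(1+e₀)·log₁₀(σ'_f/σ'_0) = 0.25×5.6/(1+0.94)×log₁₀(162.49/69.489)
    = 0.72165 × 0.36891 = 0.2662 m

S_c ≈ 266 mm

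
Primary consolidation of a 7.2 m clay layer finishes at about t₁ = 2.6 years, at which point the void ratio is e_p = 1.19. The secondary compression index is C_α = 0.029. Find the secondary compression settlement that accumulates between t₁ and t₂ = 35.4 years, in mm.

S_s ≈ 108 mm

Secondary compression: S_s = C_α·H/(1+e_p)·log₁₀(t₂/t₁)
S_s = 0.029×7.2/(1+1.19)×log₁₀(35.4/2.6)
    = 0.09534 × 1.134 = 0.1081 m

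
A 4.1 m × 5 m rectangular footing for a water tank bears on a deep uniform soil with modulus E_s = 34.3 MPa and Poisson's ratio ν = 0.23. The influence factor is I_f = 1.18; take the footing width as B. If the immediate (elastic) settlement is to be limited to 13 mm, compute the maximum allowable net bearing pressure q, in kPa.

E_s = 34.3 MPa = 34300 kPa.
S_e = q·B·(1−ν²)/E_s · I_f  ⇒  q = S_e·E_s / (B·(1−ν²)·I_f).
q = 0.013 × 34300 / (4.1 × 0.9471 × 1.18) = 97.31 kPa

q ≈ 97.3 kPa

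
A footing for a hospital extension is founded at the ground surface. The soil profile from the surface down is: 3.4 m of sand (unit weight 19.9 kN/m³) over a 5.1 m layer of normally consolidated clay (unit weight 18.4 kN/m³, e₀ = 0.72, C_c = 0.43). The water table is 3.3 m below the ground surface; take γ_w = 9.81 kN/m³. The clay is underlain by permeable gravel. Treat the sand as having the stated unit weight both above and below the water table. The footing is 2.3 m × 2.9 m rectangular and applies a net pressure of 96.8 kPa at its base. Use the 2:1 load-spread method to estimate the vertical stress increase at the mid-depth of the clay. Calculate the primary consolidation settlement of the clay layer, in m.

S_c ≈ 0.0527 m

Mid-depth of clay below the ground surface: z = 3.4 + 5.1/2 = 5.95 m.
Total vertical stress at mid-clay: σ_v = 19.9×3.4 + 18.4×2.55 = 114.58 kPa.
Pore pressure: u = 9.81×(5.95 − 3.3) = 25.997 kPa.
Initial effective stress: σ'_0 = σ_v − u = 114.58 − 25.997 = 88.583 kPa.
Stress increase at mid-clay by the 2:1 spreading method:
Δσ = qBL/((B+z)(L+z)) = 96.8×2.3×2.9/((2.3+5.95)(2.9+5.95)) = 8.8431 kPa
Final effective stress: σ'_f = σ'_0 + Δσ = 88.583 + 8.8431 = 97.426 kPa.
Normally consolidated clay, so the full stress increment lies on the virgin compression line:
S_c = C_c·H/(1+e₀)·log₁₀(σ'_f/σ'_0) = 0.43×5.1/(1+0.72)×log₁₀(97.426/88.583)
    = 1.275 × 0.041324 = 0.05269 m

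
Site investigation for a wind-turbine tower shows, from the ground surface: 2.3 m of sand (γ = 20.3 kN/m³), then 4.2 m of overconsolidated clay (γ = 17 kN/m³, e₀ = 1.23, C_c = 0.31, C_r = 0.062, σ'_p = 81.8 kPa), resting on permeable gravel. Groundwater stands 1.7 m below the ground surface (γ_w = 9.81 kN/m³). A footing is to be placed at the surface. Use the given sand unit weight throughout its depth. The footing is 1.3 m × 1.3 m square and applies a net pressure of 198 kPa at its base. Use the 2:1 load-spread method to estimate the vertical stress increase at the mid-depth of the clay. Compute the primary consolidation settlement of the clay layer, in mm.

Mid-depth of clay below the ground surface: z = 2.3 + 4.2/2 = 4.4 m.
Total vertical stress at mid-clay: σ_v = 20.3×2.3 + 17×2.1 = 82.39 kPa.
Pore pressure: u = 9.81×(4.4 − 1.7) = 26.487 kPa.
Initial effective stress: σ'_0 = σ_v − u = 82.39 − 26.487 = 55.903 kPa.
Stress increase at mid-clay by the 2:1 spreading method:
Δσ = qBL/((B+z)(L+z)) = 198×1.3×1.3/((1.3+4.4)(1.3+4.4)) = 10.299 kPa
Final effective stress: σ'_f = 55.903 + 10.299 = 66.202 kPa.
σ'_f = 66.202 ≤ σ'_p = 81.8 kPa, so the clay remains overconsolidated and only the recompression index applies:
S_c = C_r·H/(1+e₀)·log₁₀(σ'_f/σ'_0) = 0.062×4.2/2.23×log₁₀(66.202/55.903)
    = 0.11677 × 0.073436 = 0.008575 m

S_c ≈ 8.58 mm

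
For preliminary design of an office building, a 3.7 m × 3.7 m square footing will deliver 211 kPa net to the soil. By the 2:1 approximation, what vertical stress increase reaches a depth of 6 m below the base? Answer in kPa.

Δσ_z ≈ 30.7 kPa

By the 2:1 method the load spreads at 1 horizontal : 2 vertical, so at depth z the loaded area has grown by z in each plan dimension:
Δσ = qBL/((B+z)(L+z)) = 211×3.7×3.7/((3.7+6)(3.7+6)) = 30.7 kPa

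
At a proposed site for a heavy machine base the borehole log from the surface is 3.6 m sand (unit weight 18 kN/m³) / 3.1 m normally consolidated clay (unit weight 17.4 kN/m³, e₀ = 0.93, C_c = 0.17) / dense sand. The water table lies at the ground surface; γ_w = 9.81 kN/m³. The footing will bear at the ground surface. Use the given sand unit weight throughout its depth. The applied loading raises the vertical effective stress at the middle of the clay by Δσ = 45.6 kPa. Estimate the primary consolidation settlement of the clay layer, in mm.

S_c ≈ 88.3 mm

Mid-depth of clay below the ground surface: z = 3.6 + 3.1/2 = 5.15 m.
Total vertical stress at mid-clay: σ_v = 18×3.6 + 17.4×1.55 = 91.77 kPa.
Pore pressure: u = 9.81×(5.15 − 0) = 50.522 kPa.
Initial effective stress: σ'_0 = σ_v − u = 91.77 − 50.522 = 41.248 kPa.
Final effective stress: σ'_f = σ'_0 + Δσ = 41.248 + 45.6 = 86.848 kPa.
Normally consolidated clay, so the full stress increment lies on the virgin compression line:
S_c = C_c·H/(1+e₀)·log₁₀(σ'_f/σ'_0) = 0.17×3.1/(1+0.93)×log₁₀(86.848/41.248)
    = 0.27306 × 0.32336 = 0.0883 m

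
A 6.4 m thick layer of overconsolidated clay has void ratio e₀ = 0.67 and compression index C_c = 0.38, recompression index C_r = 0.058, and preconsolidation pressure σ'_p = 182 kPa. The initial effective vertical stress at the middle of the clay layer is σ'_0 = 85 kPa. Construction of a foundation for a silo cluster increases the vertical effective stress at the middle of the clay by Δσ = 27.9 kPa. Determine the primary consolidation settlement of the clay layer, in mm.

Final effective stress: σ'_f = 85 + 27.9 = 112.9 kPa.
σ'_f = 112.9 ≤ σ'_p = 182 kPa, so the clay remains overconsolidated and only the recompression index applies:
S_c = C_r·H/(1+e₀)·log₁₀(σ'_f/σ'_0) = 0.058×6.4/1.67×log₁₀(112.9/85)
    = 0.22227 × 0.12328 = 0.0274 m

S_c ≈ 27.4 mm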